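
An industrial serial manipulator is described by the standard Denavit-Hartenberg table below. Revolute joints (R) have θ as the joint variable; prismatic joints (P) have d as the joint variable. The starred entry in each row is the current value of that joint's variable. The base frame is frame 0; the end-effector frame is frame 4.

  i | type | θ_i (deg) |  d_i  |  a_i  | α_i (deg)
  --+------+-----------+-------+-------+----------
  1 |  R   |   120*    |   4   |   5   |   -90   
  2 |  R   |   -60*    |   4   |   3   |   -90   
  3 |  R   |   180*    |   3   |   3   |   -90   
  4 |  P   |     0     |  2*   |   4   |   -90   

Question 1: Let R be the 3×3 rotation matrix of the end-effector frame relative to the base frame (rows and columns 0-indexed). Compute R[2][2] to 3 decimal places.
End-effector z-axis (col 2 of R) = (0.4330,-0.7500,0.5000)
R[2][2] = 0.5000

0.500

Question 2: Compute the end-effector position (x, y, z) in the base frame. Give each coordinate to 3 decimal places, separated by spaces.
after link 1: o_1 = (-2.5000, 4.3301, 4.0000)
after link 2: o_2 = (-6.7141, 3.6292, 6.5981)
after link 3: o_3 = (-7.2631, 4.5801, 2.5000)
after link 4: o_4 = (-7.9952, 1.8481, -0.9641)

-7.995 1.848 -0.964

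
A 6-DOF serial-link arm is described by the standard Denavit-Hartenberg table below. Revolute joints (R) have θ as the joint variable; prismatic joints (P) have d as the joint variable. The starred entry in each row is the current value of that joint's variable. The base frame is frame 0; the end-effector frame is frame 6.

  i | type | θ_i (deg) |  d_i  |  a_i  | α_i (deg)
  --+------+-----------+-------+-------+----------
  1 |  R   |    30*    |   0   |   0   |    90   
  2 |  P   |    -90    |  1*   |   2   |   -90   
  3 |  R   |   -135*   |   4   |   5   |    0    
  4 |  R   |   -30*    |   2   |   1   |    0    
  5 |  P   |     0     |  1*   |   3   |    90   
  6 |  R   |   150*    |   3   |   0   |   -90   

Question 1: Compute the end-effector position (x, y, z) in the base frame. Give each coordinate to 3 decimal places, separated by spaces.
7.399 1.185 6.176

after link 1: o_1 = (0.0000, 0.0000, 0.0000)
after link 2: o_2 = (0.5000, -0.8660, -2.0000)
after link 3: o_3 = (5.7319, -1.9279, 1.5355)
after link 4: o_4 = (7.5933, -1.1520, 2.5015)
after link 5: o_5 = (8.8476, -1.3245, 5.3992)
after link 6: o_6 = (7.3987, 1.1851, 6.1757)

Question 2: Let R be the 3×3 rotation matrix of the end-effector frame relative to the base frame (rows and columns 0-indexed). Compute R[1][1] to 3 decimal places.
-0.837

End-effector y-axis (col 1 of R) = (0.4830,-0.8365,-0.2588)
R[1][1] = -0.8365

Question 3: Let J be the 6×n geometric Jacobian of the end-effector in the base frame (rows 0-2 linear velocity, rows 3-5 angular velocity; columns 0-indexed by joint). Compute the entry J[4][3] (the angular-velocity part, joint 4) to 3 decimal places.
axis z_3 = (0.8660,0.5000,0.0000); lever o_n−o_3 = (1.6668,3.1130,4.6402)
cross product → J_v[:, 3] = (2.3201,-4.0185,1.8625)
J_ω[:, 3] = z_3
entry J[4][3] = 0.5000

0.500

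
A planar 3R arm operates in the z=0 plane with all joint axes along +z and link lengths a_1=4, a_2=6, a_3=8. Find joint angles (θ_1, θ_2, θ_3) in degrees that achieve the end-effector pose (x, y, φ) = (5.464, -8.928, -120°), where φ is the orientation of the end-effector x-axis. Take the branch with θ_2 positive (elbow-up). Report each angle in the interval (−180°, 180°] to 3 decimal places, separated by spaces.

-30.003 30.007 -120.004

wrist centre = target − a_3·(cos φ, sin φ) = (9.4640, -1.9998)
cos θ_2 = (93.5665−4²−6²)/(2·4·6) = 0.8660; θ_2 = 30.0065° (elbow-up)
β = atan2(-1.9998,9.4640) = -11.9314°; ψ = atan2(3.0006,9.1958) = 18.0715°
θ_1 = β − ψ = -30.0029°
θ_3 = φ − θ_1 − θ_2 = -120.0036° (wrapped to (-180°,180°])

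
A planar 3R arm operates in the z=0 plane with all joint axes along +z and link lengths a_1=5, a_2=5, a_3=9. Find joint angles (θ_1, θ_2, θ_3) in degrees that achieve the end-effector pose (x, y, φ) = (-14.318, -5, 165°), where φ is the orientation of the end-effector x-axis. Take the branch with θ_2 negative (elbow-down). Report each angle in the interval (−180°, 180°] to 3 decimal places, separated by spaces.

-105.004 -44.998 -44.998

wrist centre = target − a_3·(cos φ, sin φ) = (-5.6247, -7.3294)
cos θ_2 = (85.3566−5²−5²)/(2·5·5) = 0.7071; θ_2 = -44.9980° (elbow-down)
β = atan2(-7.3294,-5.6247) = -127.5032°; ψ = atan2(-3.5354,8.5357) = -22.4990°
θ_1 = β − ψ = -105.0042°
θ_3 = φ − θ_1 − θ_2 = -44.9978° (wrapped to (-180°,180°])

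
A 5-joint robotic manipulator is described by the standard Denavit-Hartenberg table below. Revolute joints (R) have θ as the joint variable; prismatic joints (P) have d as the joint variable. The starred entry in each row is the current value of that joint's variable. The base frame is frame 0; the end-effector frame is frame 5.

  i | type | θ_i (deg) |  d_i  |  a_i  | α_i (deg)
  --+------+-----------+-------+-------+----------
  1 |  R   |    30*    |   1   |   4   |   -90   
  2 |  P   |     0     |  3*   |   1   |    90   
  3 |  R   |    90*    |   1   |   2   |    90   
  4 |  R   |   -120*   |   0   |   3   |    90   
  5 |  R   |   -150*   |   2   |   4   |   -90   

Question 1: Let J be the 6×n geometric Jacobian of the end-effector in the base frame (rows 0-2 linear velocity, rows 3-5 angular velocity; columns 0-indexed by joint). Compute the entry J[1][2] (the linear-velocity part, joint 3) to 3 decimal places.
axis z_2 = (0.0000,0.0000,1.0000); lever o_n−o_2 = (-1.9821,-0.5670,2.4019)
cross product → J_v[:, 2] = (0.5670,-1.9821,0.0000)
J_ω[:, 2] = z_2
entry J[1][2] = -1.9821

-1.982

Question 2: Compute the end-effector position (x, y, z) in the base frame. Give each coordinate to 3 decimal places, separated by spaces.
after link 1: o_1 = (3.4641, 2.0000, 1.0000)
after link 2: o_2 = (2.8301, 5.0981, 1.0000)
after link 3: o_3 = (1.8301, 6.8301, 2.0000)
after link 4: o_4 = (2.5801, 5.5311, -0.5981)
after link 5: o_5 = (0.8481, 4.5311, 3.4019)

0.848 4.531 3.402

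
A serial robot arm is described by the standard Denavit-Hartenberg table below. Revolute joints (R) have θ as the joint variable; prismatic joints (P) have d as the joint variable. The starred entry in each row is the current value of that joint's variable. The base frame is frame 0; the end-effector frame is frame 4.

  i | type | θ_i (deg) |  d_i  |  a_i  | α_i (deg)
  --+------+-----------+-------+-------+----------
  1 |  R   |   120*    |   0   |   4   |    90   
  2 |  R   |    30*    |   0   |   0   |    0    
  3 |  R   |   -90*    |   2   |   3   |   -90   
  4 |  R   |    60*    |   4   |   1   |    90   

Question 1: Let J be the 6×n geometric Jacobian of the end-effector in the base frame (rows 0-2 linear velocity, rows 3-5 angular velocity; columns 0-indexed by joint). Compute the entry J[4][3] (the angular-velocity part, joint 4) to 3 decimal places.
0.750

axis z_3 = (-0.4330,0.7500,0.5000); lever o_n−o_3 = (-2.6071,2.7835,1.5670)
cross product → J_v[:, 3] = (-0.2165,-0.6250,0.7500)
J_ω[:, 3] = z_3
entry J[4][3] = 0.7500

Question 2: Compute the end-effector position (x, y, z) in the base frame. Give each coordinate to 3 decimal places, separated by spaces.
-3.625 8.547 -1.031

after link 1: o_1 = (-2.0000, 3.4641, 0.0000)
after link 2: o_2 = (-2.0000, 3.4641, 0.0000)
after link 3: o_3 = (-1.0179, 5.7631, -2.5981)
after link 4: o_4 = (-3.6250, 8.5466, -1.0311)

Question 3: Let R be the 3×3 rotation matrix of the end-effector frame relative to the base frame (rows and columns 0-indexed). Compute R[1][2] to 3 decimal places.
End-effector z-axis (col 2 of R) = (0.2165,0.6250,-0.7500)
R[1][2] = 0.6250

0.625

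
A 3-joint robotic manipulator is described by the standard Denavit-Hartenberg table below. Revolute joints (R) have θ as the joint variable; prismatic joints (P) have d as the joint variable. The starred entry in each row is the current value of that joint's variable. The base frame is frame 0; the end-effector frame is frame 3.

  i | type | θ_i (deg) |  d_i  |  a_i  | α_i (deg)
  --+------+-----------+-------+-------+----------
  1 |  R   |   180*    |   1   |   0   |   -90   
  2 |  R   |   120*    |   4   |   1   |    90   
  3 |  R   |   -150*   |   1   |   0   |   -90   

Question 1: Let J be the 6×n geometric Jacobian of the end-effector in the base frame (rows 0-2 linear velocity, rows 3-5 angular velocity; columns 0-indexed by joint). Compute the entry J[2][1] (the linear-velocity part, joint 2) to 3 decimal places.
-0.366

axis z_1 = (-0.0000,-1.0000,0.0000); lever o_n−o_1 = (-0.3660,-4.0000,-1.3660)
cross product → J_v[:, 1] = (1.3660,-0.0000,-0.3660)
J_ω[:, 1] = z_1
entry J[2][1] = -0.3660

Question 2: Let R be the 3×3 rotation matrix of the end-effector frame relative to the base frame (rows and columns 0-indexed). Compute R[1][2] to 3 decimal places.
0.866

End-effector z-axis (col 2 of R) = (0.2500,0.8660,-0.4330)
R[1][2] = 0.8660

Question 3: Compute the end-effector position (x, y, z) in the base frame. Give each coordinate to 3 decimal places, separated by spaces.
-0.366 -4.000 -0.366

after link 1: o_1 = (0.0000, 0.0000, 1.0000)
after link 2: o_2 = (0.5000, -4.0000, 0.1340)
after link 3: o_3 = (-0.3660, -4.0000, -0.3660)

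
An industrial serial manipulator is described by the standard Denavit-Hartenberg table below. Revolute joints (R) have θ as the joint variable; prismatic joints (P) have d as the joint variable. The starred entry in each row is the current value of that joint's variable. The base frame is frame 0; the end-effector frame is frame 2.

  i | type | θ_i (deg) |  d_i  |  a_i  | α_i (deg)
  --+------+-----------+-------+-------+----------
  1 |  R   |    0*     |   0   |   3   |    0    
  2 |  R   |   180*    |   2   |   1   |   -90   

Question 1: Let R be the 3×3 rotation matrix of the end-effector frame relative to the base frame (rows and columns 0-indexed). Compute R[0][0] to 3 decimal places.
-1.000

End-effector x-axis (col 0 of R) = (-1.0000,0.0000,0.0000)
R[0][0] = -1.0000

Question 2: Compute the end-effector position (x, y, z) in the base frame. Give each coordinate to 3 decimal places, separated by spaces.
2.000 0.000 2.000

after link 1: o_1 = (3.0000, 0.0000, 0.0000)
after link 2: o_2 = (2.0000, 0.0000, 2.0000)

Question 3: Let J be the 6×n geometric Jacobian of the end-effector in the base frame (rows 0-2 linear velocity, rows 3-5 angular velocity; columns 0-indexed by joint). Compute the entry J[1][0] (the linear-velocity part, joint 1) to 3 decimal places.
2.000

axis z_0 = ẑ; lever o_n−o_0 = (2.0000,0.0000,2.0000)
cross product → J_v[:, 0] = (-0.0000,2.0000,0.0000)
J_ω[:, 0] = z_0
entry J[1][0] = 2.0000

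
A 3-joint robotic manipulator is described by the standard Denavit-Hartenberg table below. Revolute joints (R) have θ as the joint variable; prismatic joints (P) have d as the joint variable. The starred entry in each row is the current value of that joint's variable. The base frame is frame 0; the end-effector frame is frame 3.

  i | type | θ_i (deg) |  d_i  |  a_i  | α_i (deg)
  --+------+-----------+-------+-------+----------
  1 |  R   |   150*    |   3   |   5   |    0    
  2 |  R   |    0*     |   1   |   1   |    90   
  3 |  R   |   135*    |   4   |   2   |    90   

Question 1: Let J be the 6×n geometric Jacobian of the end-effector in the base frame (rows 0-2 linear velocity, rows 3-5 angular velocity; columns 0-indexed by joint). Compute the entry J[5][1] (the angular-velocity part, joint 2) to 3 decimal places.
1.000

axis z_1 = (0.0000,0.0000,1.0000); lever o_n−o_1 = (2.3587,3.2570,2.4142)
cross product → J_v[:, 1] = (-3.2570,2.3587,0.0000)
J_ω[:, 1] = z_1
entry J[5][1] = 1.0000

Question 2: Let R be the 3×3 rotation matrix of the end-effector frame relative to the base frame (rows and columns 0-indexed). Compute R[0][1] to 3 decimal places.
End-effector y-axis (col 1 of R) = (0.5000,0.8660,0.0000)
R[0][1] = 0.5000

0.500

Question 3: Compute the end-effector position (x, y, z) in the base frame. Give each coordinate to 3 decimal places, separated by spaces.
after link 1: o_1 = (-4.3301, 2.5000, 3.0000)
after link 2: o_2 = (-5.1962, 3.0000, 4.0000)
after link 3: o_3 = (-1.9714, 5.7570, 5.4142)

-1.971 5.757 5.414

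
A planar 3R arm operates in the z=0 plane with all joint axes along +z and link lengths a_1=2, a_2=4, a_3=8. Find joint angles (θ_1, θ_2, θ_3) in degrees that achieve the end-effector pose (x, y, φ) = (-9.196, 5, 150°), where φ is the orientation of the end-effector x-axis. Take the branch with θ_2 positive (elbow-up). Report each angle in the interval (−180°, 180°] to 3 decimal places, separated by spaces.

wrist centre = target − a_3·(cos φ, sin φ) = (-2.2678, 1.0000)
cos θ_2 = (6.1429−2²−4²)/(2·2·4) = -0.8661; θ_2 = 150.0050° (elbow-up)
β = atan2(1.0000,-2.2678) = 156.2046°; ψ = atan2(1.9997,-1.4643) = 126.2133°
θ_1 = β − ψ = 29.9913°
θ_3 = φ − θ_1 − θ_2 = -29.9962° (wrapped to (-180°,180°])

29.991 150.005 -29.996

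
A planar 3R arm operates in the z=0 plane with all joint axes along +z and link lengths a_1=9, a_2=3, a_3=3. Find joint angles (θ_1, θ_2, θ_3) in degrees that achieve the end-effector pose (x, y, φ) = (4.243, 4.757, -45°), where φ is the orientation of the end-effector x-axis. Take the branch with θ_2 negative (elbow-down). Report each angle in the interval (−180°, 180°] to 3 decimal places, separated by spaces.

89.995 -135.005 0.010

wrist centre = target − a_3·(cos φ, sin φ) = (2.1217, 6.8783)
cos θ_2 = (51.8128−9²−3²)/(2·9·3) = -0.7072; θ_2 = -135.0051° (elbow-down)
β = atan2(6.8783,2.1217) = 72.8572°; ψ = atan2(-2.1211,6.8785) = -17.1383°
θ_1 = β − ψ = 89.9954°
θ_3 = φ − θ_1 − θ_2 = 0.0097° (wrapped to (-180°,180°])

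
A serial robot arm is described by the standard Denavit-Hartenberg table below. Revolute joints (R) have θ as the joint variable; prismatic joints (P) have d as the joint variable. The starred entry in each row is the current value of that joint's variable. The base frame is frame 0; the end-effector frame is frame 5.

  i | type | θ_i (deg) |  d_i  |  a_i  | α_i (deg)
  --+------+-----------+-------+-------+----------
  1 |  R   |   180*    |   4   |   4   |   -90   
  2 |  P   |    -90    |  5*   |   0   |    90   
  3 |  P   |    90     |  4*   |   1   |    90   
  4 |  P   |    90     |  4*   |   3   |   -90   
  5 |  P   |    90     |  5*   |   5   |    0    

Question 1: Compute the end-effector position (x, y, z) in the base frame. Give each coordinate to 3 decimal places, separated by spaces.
3.000 -1.000 3.000

after link 1: o_1 = (-4.0000, 0.0000, 4.0000)
after link 2: o_2 = (-4.0000, -5.0000, 4.0000)
after link 3: o_3 = (-0.0000, -6.0000, 4.0000)
after link 4: o_4 = (3.0000, -6.0000, 8.0000)
after link 5: o_5 = (3.0000, -1.0000, 3.0000)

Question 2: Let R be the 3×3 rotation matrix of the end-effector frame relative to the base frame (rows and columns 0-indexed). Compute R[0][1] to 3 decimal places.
-1.000

End-effector y-axis (col 1 of R) = (-1.0000,0.0000,-0.0000)
R[0][1] = -1.0000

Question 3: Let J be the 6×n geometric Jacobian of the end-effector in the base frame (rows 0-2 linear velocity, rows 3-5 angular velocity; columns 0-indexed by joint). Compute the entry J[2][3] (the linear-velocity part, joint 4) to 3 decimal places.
1.000

prismatic axis z_3 = (0.0000,0.0000,1.0000)
J_v[:, 3] = z_3; J_ω[:, 3] = (0,0,0)
entry J[2][3] = 1.0000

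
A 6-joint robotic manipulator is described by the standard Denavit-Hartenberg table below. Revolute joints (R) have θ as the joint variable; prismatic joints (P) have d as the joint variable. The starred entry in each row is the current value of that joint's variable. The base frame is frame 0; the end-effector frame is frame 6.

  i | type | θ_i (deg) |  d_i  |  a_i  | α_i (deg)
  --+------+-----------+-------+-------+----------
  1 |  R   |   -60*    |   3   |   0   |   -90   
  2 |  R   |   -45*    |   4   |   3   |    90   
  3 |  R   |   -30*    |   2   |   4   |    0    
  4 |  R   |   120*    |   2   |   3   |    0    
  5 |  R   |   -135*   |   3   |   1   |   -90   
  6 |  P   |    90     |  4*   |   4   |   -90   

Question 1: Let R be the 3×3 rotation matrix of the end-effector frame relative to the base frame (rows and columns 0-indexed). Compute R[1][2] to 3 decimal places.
0.787

End-effector z-axis (col 2 of R) = (0.3624,0.7866,-0.5000)
R[1][2] = 0.7866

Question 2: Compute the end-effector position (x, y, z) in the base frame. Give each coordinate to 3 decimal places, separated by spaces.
after link 1: o_1 = (0.0000, 0.0000, 3.0000)
after link 2: o_2 = (4.5248, 0.1629, 5.1213)
after link 3: o_3 = (3.3103, -1.7337, 8.9850)
after link 4: o_4 = (5.2013, 0.9911, 10.3992)
after link 5: o_5 = (3.7783, 2.0416, 13.0206)
after link 6: o_6 = (8.6420, -0.7257, 12.1921)

8.642 -0.726 12.192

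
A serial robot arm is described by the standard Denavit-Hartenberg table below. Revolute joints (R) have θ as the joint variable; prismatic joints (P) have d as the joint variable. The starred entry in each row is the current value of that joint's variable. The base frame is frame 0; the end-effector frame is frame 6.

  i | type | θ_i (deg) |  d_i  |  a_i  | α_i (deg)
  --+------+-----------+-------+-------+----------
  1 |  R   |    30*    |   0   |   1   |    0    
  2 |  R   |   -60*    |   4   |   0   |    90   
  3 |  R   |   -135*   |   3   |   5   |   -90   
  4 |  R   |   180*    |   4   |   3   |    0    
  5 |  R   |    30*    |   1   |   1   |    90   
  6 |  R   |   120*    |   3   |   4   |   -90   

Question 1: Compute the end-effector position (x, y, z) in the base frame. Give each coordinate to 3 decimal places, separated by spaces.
5.262 -1.925 -2.951

after link 1: o_1 = (0.8660, 0.5000, 0.0000)
after link 2: o_2 = (0.8660, 0.5000, 4.0000)
after link 3: o_3 = (-3.6958, -0.3303, 0.4645)
after link 4: o_4 = (0.5908, -2.8052, -0.2426)
after link 5: o_5 = (1.4835, -3.8979, -0.3374)
after link 6: o_6 = (5.2617, -1.9246, -2.9509)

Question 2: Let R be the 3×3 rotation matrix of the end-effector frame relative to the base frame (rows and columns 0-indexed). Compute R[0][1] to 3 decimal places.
End-effector y-axis (col 1 of R) = (-0.7392,-0.5732,-0.3536)
R[0][1] = -0.7392

-0.739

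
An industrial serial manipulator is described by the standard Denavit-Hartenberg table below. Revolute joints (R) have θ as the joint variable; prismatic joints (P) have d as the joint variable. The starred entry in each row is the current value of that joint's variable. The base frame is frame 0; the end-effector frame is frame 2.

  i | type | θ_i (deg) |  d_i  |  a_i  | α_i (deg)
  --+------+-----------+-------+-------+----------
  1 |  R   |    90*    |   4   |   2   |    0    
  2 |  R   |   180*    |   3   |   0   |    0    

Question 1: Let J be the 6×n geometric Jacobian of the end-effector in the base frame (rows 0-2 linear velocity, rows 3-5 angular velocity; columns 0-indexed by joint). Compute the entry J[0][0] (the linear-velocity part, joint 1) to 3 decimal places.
axis z_0 = ẑ; lever o_n−o_0 = (0.0000,2.0000,7.0000)
cross product → J_v[:, 0] = (-2.0000,0.0000,0.0000)
J_ω[:, 0] = z_0
entry J[0][0] = -2.0000

-2.000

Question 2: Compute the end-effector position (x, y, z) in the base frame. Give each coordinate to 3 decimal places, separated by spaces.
after link 1: o_1 = (0.0000, 2.0000, 4.0000)
after link 2: o_2 = (0.0000, 2.0000, 7.0000)

0.000 2.000 7.000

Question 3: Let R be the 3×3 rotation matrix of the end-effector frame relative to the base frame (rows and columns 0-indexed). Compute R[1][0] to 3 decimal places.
End-effector x-axis (col 0 of R) = (-0.0000,-1.0000,0.0000)
R[1][0] = -1.0000

-1.000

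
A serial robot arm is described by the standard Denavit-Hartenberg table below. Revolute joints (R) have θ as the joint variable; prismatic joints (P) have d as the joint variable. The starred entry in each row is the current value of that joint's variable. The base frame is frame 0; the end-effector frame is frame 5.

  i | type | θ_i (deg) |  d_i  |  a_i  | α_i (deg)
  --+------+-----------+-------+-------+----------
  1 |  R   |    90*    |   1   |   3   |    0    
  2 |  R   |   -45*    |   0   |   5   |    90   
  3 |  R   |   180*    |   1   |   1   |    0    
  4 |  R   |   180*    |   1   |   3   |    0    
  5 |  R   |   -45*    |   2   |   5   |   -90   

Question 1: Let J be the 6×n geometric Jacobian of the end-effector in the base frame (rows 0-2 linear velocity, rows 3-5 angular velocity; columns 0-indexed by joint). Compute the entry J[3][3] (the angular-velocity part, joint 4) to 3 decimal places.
axis z_3 = (0.7071,-0.7071,0.0000); lever o_n−o_3 = (6.7426,2.5000,-3.5355)
cross product → J_v[:, 3] = (2.5000,2.5000,6.5355)
J_ω[:, 3] = z_3
entry J[3][3] = 0.7071

0.707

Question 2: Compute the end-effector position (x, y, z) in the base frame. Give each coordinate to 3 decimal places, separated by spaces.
10.278 7.621 -2.536

after link 1: o_1 = (0.0000, 3.0000, 1.0000)
after link 2: o_2 = (3.5355, 6.5355, 1.0000)
after link 3: o_3 = (3.5355, 5.1213, 1.0000)
after link 4: o_4 = (6.3640, 6.5355, 1.0000)
after link 5: o_5 = (10.2782, 7.6213, -2.5355)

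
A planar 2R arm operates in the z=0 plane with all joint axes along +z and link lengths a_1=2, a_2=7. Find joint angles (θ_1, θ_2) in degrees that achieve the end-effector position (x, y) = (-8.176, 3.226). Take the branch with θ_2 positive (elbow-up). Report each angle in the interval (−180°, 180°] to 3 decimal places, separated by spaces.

cos θ_2 = (77.2541−2²−7²)/(2·2·7) = 0.8662; θ_2 = 29.9781° (elbow-up)
β = atan2(3.2260,-8.1760) = 158.4673°; ψ = atan2(3.4977,8.0635) = 23.4496°
θ_1 = β − ψ = 135.0177°

135.018 29.978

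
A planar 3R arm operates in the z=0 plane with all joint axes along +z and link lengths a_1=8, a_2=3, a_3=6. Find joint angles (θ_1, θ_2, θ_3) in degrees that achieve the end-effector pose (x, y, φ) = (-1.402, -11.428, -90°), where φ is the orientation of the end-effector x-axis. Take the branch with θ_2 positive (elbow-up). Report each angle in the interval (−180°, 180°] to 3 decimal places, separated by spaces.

-119.999 150.005 -120.005

wrist centre = target − a_3·(cos φ, sin φ) = (-1.4020, -5.4280)
cos θ_2 = (31.4288−8²−3²)/(2·8·3) = -0.8661; θ_2 = 150.0048° (elbow-up)
β = atan2(-5.4280,-1.4020) = -104.4824°; ψ = atan2(1.4998,5.4018) = 15.5171°
θ_1 = β − ψ = -119.9995°
θ_3 = φ − θ_1 − θ_2 = -120.0053° (wrapped to (-180°,180°])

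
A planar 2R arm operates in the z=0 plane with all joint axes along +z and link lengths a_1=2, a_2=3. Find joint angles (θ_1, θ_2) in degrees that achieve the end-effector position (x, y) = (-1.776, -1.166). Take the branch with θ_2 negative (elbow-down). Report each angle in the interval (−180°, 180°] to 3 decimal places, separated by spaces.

cos θ_2 = (4.5137−2²−3²)/(2·2·3) = -0.7072; θ_2 = -135.0067° (elbow-down)
β = atan2(-1.1660,-1.7760) = -146.7138°; ψ = atan2(-2.1211,-0.1216) = -93.2803°
θ_1 = β − ψ = -53.4336°

-53.434 -135.007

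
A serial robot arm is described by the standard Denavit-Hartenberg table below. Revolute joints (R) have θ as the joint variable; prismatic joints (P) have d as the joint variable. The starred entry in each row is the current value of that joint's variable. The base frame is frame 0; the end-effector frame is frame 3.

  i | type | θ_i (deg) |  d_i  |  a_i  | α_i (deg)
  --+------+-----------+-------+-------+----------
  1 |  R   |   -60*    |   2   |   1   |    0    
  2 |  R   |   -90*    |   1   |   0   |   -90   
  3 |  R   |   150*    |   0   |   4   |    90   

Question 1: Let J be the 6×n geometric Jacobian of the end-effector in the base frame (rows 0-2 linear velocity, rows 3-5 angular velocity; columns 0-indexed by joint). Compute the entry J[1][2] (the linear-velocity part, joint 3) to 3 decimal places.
1.000

axis z_2 = (0.5000,-0.8660,0.0000); lever o_n−o_2 = (3.0000,1.7321,-2.0000)
cross product → J_v[:, 2] = (1.7321,1.0000,3.4641)
J_ω[:, 2] = z_2
entry J[1][2] = 1.0000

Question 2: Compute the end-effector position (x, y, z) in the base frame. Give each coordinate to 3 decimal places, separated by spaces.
after link 1: o_1 = (0.5000, -0.8660, 2.0000)
after link 2: o_2 = (0.5000, -0.8660, 3.0000)
after link 3: o_3 = (3.5000, 0.8660, 1.0000)

3.500 0.866 1.000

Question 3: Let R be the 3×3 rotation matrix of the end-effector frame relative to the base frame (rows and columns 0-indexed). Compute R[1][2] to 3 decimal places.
-0.250

End-effector z-axis (col 2 of R) = (-0.4330,-0.2500,-0.8660)
R[1][2] = -0.2500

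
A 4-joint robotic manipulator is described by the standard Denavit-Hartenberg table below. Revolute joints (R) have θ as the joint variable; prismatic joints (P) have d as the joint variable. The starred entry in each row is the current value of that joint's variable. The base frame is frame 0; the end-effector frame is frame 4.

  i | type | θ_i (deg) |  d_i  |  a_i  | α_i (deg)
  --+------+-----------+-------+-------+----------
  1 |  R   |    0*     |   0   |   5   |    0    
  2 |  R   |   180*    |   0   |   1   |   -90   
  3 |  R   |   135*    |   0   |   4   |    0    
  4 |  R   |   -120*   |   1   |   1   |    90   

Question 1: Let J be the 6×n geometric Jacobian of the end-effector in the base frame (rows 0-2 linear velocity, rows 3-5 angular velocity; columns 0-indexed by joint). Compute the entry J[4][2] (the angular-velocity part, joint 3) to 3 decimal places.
axis z_2 = (-0.0000,-1.0000,0.0000); lever o_n−o_2 = (1.8625,-1.0000,-3.0872)
cross product → J_v[:, 2] = (3.0872,-0.0000,1.8625)
J_ω[:, 2] = z_2
entry J[4][2] = -1.0000

-1.000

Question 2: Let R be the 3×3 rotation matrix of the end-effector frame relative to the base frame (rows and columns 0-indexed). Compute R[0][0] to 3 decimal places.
-0.966

End-effector x-axis (col 0 of R) = (-0.9659,0.0000,-0.2588)
R[0][0] = -0.9659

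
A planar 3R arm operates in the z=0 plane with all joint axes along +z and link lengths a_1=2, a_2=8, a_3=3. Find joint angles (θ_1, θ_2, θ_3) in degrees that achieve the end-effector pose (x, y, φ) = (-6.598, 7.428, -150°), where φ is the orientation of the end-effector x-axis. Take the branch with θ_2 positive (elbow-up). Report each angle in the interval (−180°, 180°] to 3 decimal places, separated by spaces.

89.988 30.015 89.997

wrist centre = target − a_3·(cos φ, sin φ) = (-3.9999, 8.9280)
cos θ_2 = (95.7086−2²−8²)/(2·2·8) = 0.8659; θ_2 = 30.0152° (elbow-up)
β = atan2(8.9280,-3.9999) = 114.1333°; ψ = atan2(4.0018,8.9271) = 24.1456°
θ_1 = β − ψ = 89.9877°
θ_3 = φ − θ_1 − θ_2 = 89.9971° (wrapped to (-180°,180°])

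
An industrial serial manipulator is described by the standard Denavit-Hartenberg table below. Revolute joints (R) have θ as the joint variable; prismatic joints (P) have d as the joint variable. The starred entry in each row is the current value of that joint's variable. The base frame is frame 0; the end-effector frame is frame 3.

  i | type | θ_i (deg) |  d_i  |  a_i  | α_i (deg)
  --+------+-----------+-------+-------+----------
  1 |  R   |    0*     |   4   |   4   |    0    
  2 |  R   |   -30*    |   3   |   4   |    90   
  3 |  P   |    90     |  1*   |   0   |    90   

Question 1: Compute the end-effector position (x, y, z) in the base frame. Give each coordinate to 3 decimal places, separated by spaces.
6.964 -2.866 7.000

after link 1: o_1 = (4.0000, 0.0000, 4.0000)
after link 2: o_2 = (7.4641, -2.0000, 7.0000)
after link 3: o_3 = (6.9641, -2.8660, 7.0000)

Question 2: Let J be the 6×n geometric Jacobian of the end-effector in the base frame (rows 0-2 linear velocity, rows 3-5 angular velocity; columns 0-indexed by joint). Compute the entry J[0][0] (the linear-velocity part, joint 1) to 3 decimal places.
2.866

axis z_0 = ẑ; lever o_n−o_0 = (6.9641,-2.8660,7.0000)
cross product → J_v[:, 0] = (2.8660,6.9641,-0.0000)
J_ω[:, 0] = z_0
entry J[0][0] = 2.8660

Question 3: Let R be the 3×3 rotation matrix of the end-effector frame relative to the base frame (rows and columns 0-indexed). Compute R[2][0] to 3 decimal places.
End-effector x-axis (col 0 of R) = (0.0000,0.0000,1.0000)
R[2][0] = 1.0000

1.000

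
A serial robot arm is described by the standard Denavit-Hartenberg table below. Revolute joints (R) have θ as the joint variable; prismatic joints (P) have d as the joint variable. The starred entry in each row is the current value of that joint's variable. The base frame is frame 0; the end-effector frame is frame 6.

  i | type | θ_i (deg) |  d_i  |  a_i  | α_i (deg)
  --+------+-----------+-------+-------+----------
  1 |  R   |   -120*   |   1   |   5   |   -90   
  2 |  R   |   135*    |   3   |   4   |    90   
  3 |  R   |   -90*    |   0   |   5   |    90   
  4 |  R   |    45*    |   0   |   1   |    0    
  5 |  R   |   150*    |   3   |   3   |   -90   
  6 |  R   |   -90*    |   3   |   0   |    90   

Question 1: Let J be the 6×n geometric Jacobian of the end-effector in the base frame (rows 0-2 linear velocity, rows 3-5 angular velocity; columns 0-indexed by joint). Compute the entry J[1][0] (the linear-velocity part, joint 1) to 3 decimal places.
-1.605

axis z_0 = ẑ; lever o_n−o_0 = (-1.6047,-1.6079,2.3910)
cross product → J_v[:, 0] = (1.6079,-1.6047,0.0000)
J_ω[:, 0] = z_0
entry J[1][0] = -1.6047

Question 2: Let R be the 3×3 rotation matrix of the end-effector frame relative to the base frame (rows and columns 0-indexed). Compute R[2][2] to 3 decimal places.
End-effector z-axis (col 2 of R) = (-0.9280,0.3245,-0.1830)
R[2][2] = -0.1830

-0.183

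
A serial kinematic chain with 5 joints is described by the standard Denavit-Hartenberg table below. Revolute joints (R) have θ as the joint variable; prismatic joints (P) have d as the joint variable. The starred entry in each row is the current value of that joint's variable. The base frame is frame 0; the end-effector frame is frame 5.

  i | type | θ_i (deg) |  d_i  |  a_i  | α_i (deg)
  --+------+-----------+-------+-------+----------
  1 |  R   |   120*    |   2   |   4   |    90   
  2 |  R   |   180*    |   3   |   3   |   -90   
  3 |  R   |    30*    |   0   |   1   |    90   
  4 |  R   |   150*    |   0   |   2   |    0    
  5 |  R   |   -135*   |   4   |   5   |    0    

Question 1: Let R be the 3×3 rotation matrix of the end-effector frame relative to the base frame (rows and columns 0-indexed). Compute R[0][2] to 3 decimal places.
1.000

End-effector z-axis (col 2 of R) = (1.0000,-0.0000,0.0000)
R[0][2] = 1.0000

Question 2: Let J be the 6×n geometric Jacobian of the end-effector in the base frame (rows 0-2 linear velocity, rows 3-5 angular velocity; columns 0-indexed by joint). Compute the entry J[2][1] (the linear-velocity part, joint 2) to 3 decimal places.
axis z_1 = (0.8660,0.5000,0.0000); lever o_n−o_1 = (8.0981,-5.1957,-2.2941)
cross product → J_v[:, 1] = (-1.1470,1.9867,-8.5486)
J_ω[:, 1] = z_1
entry J[2][1] = -8.5486

-8.549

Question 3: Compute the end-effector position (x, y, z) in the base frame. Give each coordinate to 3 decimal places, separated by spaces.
6.098 -1.732 -0.294

after link 1: o_1 = (-2.0000, 3.4641, 2.0000)
after link 2: o_2 = (2.0981, 2.3660, 2.0000)
after link 3: o_3 = (2.0981, 1.3660, 2.0000)
after link 4: o_4 = (2.0981, 3.0981, 1.0000)
after link 5: o_5 = (6.0981, -1.7316, -0.2941)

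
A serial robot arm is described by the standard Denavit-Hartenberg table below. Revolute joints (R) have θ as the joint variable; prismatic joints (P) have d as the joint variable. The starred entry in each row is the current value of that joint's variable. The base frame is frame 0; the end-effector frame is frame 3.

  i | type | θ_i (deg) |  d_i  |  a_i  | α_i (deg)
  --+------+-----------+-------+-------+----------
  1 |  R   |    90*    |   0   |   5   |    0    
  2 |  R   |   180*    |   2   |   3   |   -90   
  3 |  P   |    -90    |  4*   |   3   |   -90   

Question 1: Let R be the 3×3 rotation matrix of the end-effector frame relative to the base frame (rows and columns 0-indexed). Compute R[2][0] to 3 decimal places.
End-effector x-axis (col 0 of R) = (-0.0000,-0.0000,1.0000)
R[2][0] = 1.0000

1.000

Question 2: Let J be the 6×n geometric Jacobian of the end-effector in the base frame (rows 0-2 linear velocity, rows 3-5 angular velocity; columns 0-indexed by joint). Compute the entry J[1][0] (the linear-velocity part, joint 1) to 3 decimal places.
4.000

axis z_0 = ẑ; lever o_n−o_0 = (4.0000,2.0000,5.0000)
cross product → J_v[:, 0] = (-2.0000,4.0000,0.0000)
J_ω[:, 0] = z_0
entry J[1][0] = 4.0000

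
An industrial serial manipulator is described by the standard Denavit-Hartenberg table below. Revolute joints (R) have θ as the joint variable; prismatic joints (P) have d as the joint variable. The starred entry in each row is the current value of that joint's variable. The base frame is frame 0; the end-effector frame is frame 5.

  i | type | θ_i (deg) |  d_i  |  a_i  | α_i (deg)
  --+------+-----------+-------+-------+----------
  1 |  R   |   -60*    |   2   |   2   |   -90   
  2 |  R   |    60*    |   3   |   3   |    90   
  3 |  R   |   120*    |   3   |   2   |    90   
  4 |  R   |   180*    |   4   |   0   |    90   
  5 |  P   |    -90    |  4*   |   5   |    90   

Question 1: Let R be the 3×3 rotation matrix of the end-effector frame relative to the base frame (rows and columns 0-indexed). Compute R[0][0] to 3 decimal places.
End-effector x-axis (col 0 of R) = (-0.6495,0.1250,0.7500)
R[0][0] = -0.6495

-0.650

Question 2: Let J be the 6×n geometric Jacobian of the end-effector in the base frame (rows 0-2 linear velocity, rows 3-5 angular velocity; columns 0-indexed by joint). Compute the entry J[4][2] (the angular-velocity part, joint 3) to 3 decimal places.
axis z_2 = (0.4330,-0.7500,0.5000); lever o_n−o_2 = (3.6316,-3.8260,5.1160)
cross product → J_v[:, 2] = (-1.9240,-0.3995,1.0670)
J_ω[:, 2] = z_2
entry J[4][2] = -0.7500

-0.750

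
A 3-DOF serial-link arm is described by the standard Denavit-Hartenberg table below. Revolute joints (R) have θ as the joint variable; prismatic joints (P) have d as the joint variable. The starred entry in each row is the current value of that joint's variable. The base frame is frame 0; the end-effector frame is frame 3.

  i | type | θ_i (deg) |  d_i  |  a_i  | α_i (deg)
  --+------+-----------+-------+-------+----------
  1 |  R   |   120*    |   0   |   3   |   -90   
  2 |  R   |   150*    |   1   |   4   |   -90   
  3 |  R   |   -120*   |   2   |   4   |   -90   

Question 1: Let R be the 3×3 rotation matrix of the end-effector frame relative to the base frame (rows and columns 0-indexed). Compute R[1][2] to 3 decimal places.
End-effector z-axis (col 2 of R) = (-0.0580,-0.8995,-0.4330)
R[1][2] = -0.8995

-0.900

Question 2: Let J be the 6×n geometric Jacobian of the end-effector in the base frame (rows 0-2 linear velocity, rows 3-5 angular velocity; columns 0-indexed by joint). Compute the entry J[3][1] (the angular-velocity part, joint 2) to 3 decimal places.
-0.866

axis z_1 = (-0.8660,-0.5000,0.0000); lever o_n−o_1 = (-2.5000,-4.5981,0.7321)
cross product → J_v[:, 1] = (-0.3660,0.6340,2.7321)
J_ω[:, 1] = z_1
entry J[3][1] = -0.8660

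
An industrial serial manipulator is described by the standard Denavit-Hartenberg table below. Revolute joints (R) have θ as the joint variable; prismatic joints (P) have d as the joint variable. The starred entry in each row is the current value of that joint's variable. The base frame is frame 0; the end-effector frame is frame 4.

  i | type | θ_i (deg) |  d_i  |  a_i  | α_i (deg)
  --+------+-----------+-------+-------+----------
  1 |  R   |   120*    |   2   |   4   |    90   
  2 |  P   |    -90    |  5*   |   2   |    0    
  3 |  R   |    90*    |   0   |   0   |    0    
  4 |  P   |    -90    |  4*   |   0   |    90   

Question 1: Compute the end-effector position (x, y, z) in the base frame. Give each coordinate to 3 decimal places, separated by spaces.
5.794 7.964 0.000

after link 1: o_1 = (-2.0000, 3.4641, 2.0000)
after link 2: o_2 = (2.3301, 5.9641, 0.0000)
after link 3: o_3 = (2.3301, 5.9641, 0.0000)
after link 4: o_4 = (5.7942, 7.9641, 0.0000)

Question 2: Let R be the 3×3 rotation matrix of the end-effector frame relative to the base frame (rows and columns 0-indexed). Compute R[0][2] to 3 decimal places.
End-effector z-axis (col 2 of R) = (0.5000,-0.8660,-0.0000)
R[0][2] = 0.5000

0.500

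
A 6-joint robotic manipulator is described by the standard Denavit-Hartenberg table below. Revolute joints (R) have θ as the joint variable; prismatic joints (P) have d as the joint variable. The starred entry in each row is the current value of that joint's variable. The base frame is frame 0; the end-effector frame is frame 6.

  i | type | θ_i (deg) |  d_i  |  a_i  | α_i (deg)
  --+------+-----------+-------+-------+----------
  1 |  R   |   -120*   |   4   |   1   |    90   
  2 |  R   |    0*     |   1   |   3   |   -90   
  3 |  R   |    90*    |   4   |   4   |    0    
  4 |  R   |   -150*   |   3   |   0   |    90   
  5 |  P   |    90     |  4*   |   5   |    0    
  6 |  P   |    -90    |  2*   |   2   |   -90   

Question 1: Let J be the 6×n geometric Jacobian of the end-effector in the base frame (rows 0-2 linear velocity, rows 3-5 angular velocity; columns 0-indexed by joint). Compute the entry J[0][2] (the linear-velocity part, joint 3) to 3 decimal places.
axis z_2 = (0.0000,0.0000,1.0000); lever o_n−o_2 = (1.4641,4.0000,12.0000)
cross product → J_v[:, 2] = (-4.0000,1.4641,0.0000)
J_ω[:, 2] = z_2
entry J[0][2] = -4.0000

-4.000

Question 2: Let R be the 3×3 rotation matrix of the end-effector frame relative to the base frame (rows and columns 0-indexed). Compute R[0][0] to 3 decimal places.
-1.000

End-effector x-axis (col 0 of R) = (-1.0000,-0.0000,0.0000)
R[0][0] = -1.0000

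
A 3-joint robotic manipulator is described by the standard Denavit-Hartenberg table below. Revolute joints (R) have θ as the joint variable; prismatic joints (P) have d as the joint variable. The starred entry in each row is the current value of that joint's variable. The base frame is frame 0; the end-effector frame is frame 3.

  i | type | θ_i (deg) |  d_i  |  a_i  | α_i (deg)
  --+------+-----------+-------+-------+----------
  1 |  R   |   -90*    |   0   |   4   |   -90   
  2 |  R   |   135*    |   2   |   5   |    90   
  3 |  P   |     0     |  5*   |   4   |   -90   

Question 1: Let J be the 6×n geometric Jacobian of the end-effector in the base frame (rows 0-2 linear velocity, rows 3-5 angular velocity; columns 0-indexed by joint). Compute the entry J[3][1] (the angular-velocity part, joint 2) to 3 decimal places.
axis z_1 = (1.0000,0.0000,0.0000); lever o_n−o_1 = (2.0000,2.8284,-9.8995)
cross product → J_v[:, 1] = (-0.0000,9.8995,2.8284)
J_ω[:, 1] = z_1
entry J[3][1] = 1.0000

1.000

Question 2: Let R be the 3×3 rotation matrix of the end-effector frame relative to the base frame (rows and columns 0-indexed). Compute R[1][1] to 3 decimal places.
0.707

End-effector y-axis (col 1 of R) = (-0.0000,0.7071,0.7071)
R[1][1] = 0.7071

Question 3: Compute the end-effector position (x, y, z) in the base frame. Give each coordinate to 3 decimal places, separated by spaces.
after link 1: o_1 = (0.0000, -4.0000, 0.0000)
after link 2: o_2 = (2.0000, -0.4645, -3.5355)
after link 3: o_3 = (2.0000, -1.1716, -9.8995)

2.000 -1.172 -9.899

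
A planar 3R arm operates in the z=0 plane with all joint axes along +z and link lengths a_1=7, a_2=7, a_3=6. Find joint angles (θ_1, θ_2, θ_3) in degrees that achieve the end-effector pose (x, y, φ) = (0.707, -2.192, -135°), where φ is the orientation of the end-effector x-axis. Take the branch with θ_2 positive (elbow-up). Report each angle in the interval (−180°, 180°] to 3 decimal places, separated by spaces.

-44.996 135.000 134.996

wrist centre = target − a_3·(cos φ, sin φ) = (4.9496, 2.0506)
cos θ_2 = (28.7041−7²−7²)/(2·7·7) = -0.7071; θ_2 = 134.9996° (elbow-up)
β = atan2(2.0506,4.9496) = 22.5043°; ψ = atan2(4.9498,2.0503) = 67.4998°
θ_1 = β − ψ = -44.9955°
θ_3 = φ − θ_1 − θ_2 = 134.9959° (wrapped to (-180°,180°])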